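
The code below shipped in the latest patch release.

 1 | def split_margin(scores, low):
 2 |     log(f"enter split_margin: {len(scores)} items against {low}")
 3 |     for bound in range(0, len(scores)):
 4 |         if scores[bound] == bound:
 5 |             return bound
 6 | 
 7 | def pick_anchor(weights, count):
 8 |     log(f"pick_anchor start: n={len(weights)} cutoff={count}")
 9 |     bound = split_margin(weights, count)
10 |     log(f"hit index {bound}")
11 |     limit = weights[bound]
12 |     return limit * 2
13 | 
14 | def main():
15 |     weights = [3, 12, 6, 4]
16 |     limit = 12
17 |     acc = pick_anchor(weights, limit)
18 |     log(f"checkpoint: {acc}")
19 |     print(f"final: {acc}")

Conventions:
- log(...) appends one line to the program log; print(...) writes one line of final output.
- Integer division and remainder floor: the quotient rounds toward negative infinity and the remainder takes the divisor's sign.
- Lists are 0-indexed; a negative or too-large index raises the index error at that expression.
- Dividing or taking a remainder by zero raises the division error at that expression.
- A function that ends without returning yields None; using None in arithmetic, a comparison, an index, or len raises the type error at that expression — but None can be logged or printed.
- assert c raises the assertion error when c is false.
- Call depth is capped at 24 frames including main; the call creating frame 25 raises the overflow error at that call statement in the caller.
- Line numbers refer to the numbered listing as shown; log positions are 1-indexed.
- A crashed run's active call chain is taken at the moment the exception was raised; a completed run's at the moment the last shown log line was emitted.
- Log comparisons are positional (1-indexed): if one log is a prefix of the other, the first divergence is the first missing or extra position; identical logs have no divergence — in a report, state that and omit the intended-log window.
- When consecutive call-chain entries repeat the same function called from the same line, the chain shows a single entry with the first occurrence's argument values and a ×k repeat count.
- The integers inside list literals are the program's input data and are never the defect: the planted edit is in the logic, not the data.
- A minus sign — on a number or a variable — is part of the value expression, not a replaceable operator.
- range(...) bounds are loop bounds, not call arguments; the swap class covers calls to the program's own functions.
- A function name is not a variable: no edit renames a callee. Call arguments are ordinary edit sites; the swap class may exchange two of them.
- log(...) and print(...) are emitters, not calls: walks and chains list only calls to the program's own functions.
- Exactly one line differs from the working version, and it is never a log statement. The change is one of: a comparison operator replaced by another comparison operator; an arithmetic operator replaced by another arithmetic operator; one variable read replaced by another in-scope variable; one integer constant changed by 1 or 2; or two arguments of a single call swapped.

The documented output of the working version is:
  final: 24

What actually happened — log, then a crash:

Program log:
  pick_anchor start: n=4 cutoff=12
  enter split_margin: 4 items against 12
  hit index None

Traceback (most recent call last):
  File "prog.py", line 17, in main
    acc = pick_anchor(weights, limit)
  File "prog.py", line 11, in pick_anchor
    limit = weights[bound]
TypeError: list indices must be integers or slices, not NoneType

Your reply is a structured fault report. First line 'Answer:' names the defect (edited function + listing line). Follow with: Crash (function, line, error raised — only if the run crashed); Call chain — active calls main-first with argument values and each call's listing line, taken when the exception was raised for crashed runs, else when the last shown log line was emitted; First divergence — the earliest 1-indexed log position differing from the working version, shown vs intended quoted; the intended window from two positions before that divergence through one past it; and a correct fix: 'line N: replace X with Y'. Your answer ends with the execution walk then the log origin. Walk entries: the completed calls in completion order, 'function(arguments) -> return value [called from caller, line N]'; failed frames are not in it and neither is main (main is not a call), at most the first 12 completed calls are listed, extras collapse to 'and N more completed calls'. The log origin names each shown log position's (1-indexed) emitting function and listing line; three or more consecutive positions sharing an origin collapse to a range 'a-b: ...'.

Answer: the defect is in split_margin at line 4.
Key fact: The log first diverges at position 3: the faulty run prints 'hit index None' where the working version prints 'hit index 1'.
Crash: pick_anchor, line 11, TypeError.
Call chain: main -> pick_anchor([3, 12, 6, 4], 12) (called at line 17).
First divergence: position 3 — the shown line 'hit index None' should read 'hit index 1'.
Intended log window:
  1: pick_anchor start: n=4 cutoff=12
  2: enter split_margin: 4 items against 12
  3: hit index 1
  4: checkpoint: 24
Execution walk:
  split_margin([3, 12, 6, 4], 12) -> None  [called from pick_anchor, line 9]
Origin of each log line:
  1: logged in pick_anchor at line 8
  2: logged in split_margin at line 2
  3: logged in pick_anchor at line 10
A correct fix: line 4: replace `scores[bound] == bound` with `scores[bound] == low`.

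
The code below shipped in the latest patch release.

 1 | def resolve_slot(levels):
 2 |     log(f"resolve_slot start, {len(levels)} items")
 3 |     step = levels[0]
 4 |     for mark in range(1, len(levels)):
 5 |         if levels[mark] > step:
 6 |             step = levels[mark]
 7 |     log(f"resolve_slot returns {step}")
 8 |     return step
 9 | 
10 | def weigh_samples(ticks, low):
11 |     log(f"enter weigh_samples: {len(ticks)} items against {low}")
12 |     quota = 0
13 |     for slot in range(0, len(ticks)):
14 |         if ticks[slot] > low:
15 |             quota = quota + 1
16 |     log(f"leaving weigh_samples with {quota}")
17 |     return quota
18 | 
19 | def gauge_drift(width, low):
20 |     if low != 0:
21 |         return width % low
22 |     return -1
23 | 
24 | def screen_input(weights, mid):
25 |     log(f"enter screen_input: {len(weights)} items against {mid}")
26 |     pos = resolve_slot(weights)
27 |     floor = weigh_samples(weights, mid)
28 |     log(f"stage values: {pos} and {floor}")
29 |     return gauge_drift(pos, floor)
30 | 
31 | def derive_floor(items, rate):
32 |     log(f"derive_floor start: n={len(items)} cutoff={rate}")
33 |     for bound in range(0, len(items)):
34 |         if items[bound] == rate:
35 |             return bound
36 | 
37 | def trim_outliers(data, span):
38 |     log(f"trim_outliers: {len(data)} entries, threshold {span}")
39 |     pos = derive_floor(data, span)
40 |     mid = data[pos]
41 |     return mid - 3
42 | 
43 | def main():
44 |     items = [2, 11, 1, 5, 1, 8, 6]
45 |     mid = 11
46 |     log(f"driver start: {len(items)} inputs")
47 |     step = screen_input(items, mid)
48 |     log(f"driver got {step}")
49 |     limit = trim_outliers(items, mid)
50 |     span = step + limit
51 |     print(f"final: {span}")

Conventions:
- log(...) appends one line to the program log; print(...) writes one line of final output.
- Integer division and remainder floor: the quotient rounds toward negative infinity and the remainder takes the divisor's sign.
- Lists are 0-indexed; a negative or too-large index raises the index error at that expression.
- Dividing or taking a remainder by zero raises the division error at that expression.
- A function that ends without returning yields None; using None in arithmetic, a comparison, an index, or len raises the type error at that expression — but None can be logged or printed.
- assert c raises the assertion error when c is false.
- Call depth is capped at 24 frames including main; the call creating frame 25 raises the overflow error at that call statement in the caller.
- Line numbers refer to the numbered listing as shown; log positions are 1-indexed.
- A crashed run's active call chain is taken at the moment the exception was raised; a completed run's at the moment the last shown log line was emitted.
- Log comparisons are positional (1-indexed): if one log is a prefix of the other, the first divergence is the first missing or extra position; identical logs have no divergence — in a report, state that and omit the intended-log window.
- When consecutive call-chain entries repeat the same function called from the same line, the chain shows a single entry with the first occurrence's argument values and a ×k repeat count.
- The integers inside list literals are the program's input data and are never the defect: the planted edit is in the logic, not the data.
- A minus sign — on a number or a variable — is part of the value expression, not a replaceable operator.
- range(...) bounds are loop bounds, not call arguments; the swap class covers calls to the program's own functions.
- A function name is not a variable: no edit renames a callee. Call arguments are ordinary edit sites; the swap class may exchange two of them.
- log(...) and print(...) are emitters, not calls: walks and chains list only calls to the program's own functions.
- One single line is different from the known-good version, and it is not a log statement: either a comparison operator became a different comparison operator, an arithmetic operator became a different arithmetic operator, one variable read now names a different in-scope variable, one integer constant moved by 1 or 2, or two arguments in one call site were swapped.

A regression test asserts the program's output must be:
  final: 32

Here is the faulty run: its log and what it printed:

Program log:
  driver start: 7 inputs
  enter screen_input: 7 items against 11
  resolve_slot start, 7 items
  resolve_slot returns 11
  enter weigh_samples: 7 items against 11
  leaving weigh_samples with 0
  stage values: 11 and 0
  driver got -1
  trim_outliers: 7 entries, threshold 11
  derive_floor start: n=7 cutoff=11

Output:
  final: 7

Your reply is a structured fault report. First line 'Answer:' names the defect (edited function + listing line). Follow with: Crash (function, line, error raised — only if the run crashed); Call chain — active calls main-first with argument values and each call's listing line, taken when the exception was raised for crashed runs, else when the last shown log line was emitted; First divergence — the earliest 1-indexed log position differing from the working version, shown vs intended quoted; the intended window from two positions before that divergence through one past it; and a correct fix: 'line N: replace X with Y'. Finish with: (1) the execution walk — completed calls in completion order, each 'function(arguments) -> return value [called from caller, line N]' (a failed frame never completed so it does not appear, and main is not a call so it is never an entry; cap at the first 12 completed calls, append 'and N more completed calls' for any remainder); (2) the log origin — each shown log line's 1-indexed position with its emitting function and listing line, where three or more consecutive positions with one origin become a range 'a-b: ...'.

Answer: the defect is in trim_outliers at line 41.
Core observation: The two runs log identically and part ways only at the printed values.
Call chain: main -> trim_outliers([2, 11, 1, 5, 1, 8, 6], 11) (called at line 49) -> derive_floor([2, 11, 1, 5, 1, 8, 6], 11) (called at line 39).
First divergence: none — the logs agree in full.
Execution walk:
  resolve_slot([2, 11, 1, 5, 1, 8, 6]) -> 11  [called from screen_input, line 26]
  weigh_samples([2, 11, 1, 5, 1, 8, 6], 11) -> 0  [called from screen_input, line 27]
  gauge_drift(11, 0) -> -1  [called from screen_input, line 29]
  screen_input([2, 11, 1, 5, 1, 8, 6], 11) -> -1  [called from main, line 47]
  derive_floor([2, 11, 1, 5, 1, 8, 6], 11) -> 1  [called from trim_outliers, line 39]
  trim_outliers([2, 11, 1, 5, 1, 8, 6], 11) -> 8  [called from main, line 49]
Log origins:
  1 — main, line 46
  2 — screen_input, line 25
  3 — resolve_slot, line 2
  4 — resolve_slot, line 7
  5 — weigh_samples, line 11
  6 — weigh_samples, line 16
  7 — screen_input, line 28
  8 — main, line 48
  9 — trim_outliers, line 38
  10 — derive_floor, line 32
A correct fix: line 41: replace `-` with `*`.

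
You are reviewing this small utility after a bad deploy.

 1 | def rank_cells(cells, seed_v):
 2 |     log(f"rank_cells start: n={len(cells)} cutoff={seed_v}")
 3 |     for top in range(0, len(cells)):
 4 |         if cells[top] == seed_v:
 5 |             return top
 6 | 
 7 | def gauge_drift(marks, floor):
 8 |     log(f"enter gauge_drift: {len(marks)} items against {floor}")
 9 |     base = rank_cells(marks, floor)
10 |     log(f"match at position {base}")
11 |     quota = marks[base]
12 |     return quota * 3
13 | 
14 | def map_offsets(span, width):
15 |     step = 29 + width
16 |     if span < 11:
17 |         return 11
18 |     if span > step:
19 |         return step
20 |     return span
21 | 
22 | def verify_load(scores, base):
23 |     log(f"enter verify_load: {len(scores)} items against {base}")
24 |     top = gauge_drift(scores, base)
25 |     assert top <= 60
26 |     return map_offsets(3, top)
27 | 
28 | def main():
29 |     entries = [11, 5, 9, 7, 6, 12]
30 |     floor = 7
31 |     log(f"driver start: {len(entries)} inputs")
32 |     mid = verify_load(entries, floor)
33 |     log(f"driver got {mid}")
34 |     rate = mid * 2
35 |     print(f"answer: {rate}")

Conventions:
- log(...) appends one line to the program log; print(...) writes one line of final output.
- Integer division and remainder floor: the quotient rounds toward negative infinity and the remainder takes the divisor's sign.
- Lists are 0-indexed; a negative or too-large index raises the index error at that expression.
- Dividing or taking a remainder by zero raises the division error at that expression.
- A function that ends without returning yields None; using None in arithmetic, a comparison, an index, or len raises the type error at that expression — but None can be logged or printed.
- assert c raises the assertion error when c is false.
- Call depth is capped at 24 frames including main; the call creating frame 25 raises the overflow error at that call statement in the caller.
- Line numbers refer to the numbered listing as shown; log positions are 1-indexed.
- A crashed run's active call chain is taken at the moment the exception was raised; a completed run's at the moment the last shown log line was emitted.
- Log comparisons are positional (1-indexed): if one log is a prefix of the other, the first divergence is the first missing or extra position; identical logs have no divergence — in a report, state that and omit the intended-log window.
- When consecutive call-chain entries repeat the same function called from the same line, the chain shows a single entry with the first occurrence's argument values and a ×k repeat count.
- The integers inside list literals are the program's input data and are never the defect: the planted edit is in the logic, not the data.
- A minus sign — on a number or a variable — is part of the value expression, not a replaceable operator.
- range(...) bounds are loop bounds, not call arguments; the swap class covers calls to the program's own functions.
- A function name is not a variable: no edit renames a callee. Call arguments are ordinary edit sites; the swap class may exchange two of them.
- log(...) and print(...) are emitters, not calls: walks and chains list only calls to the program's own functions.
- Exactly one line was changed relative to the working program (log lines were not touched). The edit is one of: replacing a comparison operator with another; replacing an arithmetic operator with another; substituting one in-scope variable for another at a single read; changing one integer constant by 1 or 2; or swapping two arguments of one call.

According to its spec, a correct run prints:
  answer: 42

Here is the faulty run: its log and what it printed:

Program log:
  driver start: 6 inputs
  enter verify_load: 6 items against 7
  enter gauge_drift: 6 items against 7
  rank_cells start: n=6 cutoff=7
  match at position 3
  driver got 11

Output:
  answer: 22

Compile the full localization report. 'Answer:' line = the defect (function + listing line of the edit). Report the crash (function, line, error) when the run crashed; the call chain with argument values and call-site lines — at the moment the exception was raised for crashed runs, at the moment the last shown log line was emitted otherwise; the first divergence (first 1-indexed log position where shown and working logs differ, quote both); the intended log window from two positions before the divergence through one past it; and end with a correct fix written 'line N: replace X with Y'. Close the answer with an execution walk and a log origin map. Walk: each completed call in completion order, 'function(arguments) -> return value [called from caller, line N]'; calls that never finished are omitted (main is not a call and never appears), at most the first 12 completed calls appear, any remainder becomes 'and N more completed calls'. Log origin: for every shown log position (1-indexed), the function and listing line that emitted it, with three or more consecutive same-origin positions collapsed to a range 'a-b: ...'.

Answer: the defect is in verify_load at line 26.
The tell: Everything matches until log position 6, which reads 'driver got 11' in place of 'driver got 21'.
Call chain: main.
First divergence: position 6 — the shown line 'driver got 11' should read 'driver got 21'.
Intended log window:
  4: rank_cells start: n=6 cutoff=7
  5: match at position 3
  6: driver got 21
Execution walk:
  rank_cells([11, 5, 9, 7, 6, 12], 7) -> 3  [called from gauge_drift, line 9]
  gauge_drift([11, 5, 9, 7, 6, 12], 7) -> 21  [called from verify_load, line 24]
  map_offsets(3, 21) -> 11  [called from verify_load, line 26]
  verify_load([11, 5, 9, 7, 6, 12], 7) -> 11  [called from main, line 32]
Origin of each log line:
  1: emitted by main (line 31)
  2: emitted by verify_load (line 23)
  3: emitted by gauge_drift (line 8)
  4: emitted by rank_cells (line 2)
  5: emitted by gauge_drift (line 10)
  6: emitted by main (line 33)
A correct fix: line 26: replace `map_offsets(3, top)` with `map_offsets(top, 3)`.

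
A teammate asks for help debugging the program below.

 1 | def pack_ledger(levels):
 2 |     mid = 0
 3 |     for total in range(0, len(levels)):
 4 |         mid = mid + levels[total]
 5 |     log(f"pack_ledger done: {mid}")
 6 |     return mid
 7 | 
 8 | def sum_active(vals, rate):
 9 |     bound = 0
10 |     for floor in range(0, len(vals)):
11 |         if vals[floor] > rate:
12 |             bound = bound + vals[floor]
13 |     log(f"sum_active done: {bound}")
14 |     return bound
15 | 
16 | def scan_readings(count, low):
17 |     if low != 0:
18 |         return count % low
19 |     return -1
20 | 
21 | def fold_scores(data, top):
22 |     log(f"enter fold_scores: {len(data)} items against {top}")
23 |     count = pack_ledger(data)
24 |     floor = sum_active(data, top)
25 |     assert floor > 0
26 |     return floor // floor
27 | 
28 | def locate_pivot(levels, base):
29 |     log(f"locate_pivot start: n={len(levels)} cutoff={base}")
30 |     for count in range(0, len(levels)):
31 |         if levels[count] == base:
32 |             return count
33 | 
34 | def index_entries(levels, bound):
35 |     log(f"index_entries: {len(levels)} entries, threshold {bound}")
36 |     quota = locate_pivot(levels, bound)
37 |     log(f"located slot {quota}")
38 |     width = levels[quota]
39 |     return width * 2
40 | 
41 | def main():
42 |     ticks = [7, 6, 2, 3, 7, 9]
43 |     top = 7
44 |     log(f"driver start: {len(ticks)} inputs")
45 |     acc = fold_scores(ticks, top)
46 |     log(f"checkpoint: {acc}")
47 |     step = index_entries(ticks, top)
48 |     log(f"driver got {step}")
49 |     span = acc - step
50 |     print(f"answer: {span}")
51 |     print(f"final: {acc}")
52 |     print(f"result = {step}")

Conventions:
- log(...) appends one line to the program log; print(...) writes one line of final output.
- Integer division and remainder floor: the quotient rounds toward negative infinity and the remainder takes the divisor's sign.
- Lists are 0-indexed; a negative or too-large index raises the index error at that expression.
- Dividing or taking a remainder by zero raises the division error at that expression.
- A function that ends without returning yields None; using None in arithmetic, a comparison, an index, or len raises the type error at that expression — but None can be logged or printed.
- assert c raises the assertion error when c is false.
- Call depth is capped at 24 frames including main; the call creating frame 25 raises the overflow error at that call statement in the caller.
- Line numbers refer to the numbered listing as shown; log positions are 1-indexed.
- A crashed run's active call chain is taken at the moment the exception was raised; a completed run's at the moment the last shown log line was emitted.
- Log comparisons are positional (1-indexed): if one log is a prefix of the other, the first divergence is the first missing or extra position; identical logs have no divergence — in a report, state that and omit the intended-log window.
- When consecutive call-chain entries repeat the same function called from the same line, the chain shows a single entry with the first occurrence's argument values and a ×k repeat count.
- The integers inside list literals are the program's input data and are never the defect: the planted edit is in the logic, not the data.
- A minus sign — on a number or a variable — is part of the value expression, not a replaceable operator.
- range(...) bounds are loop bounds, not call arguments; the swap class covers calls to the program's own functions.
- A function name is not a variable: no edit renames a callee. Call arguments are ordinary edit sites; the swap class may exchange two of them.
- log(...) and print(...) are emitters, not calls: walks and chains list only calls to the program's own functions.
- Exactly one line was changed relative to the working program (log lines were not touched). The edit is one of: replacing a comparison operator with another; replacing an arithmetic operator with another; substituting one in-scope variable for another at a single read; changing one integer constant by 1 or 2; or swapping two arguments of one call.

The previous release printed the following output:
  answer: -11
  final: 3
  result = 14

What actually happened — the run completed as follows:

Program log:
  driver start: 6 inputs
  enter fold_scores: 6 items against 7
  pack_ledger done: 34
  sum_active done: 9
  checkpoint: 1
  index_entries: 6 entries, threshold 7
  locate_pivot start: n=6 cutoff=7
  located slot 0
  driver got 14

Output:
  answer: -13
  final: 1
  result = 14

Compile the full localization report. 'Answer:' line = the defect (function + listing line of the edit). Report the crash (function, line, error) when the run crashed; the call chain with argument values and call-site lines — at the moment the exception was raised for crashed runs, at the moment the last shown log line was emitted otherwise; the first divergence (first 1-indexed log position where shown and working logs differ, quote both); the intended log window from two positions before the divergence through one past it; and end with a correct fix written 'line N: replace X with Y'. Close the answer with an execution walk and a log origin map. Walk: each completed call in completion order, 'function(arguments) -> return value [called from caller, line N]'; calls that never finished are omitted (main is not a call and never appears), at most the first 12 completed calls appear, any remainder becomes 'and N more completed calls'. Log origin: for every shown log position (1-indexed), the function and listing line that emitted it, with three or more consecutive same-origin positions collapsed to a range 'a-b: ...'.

Answer: the defect is in fold_scores at line 26.
Core observation: Log line 5 is where behavior first shows: 'checkpoint: 1' appears instead of 'checkpoint: 3'.
Call chain: main.
First divergence: position 5 — the shown line 'checkpoint: 1' should read 'checkpoint: 3'.
Intended log window:
  3: pack_ledger done: 34
  4: sum_active done: 9
  5: checkpoint: 3
  6: index_entries: 6 entries, threshold 7
Execution walk:
  pack_ledger([7, 6, 2, 3, 7, 9]) -> 34  [called from fold_scores, line 23]
  sum_active([7, 6, 2, 3, 7, 9], 7) -> 9  [called from fold_scores, line 24]
  fold_scores([7, 6, 2, 3, 7, 9], 7) -> 1  [called from main, line 45]
  locate_pivot([7, 6, 2, 3, 7, 9], 7) -> 0  [called from index_entries, line 36]
  index_entries([7, 6, 2, 3, 7, 9], 7) -> 14  [called from main, line 47]
Log origin:
  1: logged in main at line 44
  2: logged in fold_scores at line 22
  3: logged in pack_ledger at line 5
  4: logged in sum_active at line 13
  5: logged in main at line 46
  6: logged in index_entries at line 35
  7: logged in locate_pivot at line 29
  8: logged in index_entries at line 37
  9: logged in main at line 48
A correct fix: line 26: replace `floor // floor` with `count // floor`.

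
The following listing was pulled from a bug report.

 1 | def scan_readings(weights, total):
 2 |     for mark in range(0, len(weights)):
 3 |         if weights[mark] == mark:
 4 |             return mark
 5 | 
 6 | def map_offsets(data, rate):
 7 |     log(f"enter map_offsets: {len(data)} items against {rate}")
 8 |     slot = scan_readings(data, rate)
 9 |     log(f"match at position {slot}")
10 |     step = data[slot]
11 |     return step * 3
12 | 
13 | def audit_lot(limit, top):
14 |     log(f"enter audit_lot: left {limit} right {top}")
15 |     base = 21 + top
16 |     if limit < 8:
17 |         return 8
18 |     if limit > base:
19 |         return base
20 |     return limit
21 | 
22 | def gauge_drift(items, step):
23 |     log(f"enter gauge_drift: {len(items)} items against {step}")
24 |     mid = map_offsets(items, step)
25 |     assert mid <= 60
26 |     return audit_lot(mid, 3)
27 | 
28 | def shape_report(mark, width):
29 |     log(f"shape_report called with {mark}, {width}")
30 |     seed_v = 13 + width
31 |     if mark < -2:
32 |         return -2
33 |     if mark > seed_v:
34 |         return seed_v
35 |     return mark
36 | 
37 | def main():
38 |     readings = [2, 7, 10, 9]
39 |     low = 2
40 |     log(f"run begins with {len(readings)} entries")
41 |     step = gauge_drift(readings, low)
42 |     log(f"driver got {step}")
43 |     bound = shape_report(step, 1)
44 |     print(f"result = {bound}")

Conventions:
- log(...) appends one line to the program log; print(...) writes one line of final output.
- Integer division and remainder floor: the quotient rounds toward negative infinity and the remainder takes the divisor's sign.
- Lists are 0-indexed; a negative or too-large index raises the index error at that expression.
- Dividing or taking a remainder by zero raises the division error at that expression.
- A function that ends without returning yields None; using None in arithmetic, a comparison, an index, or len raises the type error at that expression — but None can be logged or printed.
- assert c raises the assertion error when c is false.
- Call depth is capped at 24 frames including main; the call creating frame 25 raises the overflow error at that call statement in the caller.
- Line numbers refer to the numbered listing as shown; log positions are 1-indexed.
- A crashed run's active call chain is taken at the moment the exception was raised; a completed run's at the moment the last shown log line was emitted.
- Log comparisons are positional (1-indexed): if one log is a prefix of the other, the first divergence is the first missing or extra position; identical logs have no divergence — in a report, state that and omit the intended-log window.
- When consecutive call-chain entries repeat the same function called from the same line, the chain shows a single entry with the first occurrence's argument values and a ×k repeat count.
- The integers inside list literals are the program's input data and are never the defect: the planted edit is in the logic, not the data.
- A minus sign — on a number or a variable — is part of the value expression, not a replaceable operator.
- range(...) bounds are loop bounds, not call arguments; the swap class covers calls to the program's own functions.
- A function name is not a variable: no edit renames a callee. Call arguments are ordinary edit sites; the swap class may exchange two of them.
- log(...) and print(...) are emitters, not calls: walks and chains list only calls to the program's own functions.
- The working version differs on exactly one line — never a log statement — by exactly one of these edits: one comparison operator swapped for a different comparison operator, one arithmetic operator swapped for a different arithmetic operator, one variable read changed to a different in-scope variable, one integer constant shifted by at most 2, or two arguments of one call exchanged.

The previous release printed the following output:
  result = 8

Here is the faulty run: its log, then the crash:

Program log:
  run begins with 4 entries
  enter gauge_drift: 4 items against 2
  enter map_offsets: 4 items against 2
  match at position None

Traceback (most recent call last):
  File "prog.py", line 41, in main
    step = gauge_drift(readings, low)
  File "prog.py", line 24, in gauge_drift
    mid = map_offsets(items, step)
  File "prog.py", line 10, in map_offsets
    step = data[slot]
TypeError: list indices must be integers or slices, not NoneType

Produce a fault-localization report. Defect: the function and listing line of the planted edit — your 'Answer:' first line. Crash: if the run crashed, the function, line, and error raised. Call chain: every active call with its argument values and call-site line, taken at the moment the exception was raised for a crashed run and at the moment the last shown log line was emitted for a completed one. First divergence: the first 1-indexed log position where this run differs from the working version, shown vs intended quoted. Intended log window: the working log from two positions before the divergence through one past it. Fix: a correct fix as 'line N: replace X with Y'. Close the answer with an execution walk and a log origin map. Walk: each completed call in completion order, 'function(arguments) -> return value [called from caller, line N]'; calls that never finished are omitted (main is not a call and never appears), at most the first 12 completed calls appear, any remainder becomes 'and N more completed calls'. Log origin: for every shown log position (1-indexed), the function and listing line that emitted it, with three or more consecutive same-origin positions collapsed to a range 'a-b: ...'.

Answer: the defect is in scan_readings at line 3.
Core observation: Position 4 is the first bad log line: 'match at position None' should read 'match at position 0'.
Crash: map_offsets, line 10, TypeError.
Call chain: main -> gauge_drift([2, 7, 10, 9], 2) (called at line 41) -> map_offsets([2, 7, 10, 9], 2) (called at line 24).
First divergence: position 4; shown 'match at position None' vs intended 'match at position 0'.
Intended log window:
  2: enter gauge_drift: 4 items against 2
  3: enter map_offsets: 4 items against 2
  4: match at position 0
  5: enter audit_lot: left 6 right 3
Execution walk:
  scan_readings([2, 7, 10, 9], 2) -> None  [called from map_offsets, line 8]
Log line origins:
  1: logged in main at line 40
  2: logged in gauge_drift at line 23
  3: logged in map_offsets at line 7
  4: logged in map_offsets at line 9
A correct fix: line 3: replace `weights[mark] == mark` with `weights[mark] == total`.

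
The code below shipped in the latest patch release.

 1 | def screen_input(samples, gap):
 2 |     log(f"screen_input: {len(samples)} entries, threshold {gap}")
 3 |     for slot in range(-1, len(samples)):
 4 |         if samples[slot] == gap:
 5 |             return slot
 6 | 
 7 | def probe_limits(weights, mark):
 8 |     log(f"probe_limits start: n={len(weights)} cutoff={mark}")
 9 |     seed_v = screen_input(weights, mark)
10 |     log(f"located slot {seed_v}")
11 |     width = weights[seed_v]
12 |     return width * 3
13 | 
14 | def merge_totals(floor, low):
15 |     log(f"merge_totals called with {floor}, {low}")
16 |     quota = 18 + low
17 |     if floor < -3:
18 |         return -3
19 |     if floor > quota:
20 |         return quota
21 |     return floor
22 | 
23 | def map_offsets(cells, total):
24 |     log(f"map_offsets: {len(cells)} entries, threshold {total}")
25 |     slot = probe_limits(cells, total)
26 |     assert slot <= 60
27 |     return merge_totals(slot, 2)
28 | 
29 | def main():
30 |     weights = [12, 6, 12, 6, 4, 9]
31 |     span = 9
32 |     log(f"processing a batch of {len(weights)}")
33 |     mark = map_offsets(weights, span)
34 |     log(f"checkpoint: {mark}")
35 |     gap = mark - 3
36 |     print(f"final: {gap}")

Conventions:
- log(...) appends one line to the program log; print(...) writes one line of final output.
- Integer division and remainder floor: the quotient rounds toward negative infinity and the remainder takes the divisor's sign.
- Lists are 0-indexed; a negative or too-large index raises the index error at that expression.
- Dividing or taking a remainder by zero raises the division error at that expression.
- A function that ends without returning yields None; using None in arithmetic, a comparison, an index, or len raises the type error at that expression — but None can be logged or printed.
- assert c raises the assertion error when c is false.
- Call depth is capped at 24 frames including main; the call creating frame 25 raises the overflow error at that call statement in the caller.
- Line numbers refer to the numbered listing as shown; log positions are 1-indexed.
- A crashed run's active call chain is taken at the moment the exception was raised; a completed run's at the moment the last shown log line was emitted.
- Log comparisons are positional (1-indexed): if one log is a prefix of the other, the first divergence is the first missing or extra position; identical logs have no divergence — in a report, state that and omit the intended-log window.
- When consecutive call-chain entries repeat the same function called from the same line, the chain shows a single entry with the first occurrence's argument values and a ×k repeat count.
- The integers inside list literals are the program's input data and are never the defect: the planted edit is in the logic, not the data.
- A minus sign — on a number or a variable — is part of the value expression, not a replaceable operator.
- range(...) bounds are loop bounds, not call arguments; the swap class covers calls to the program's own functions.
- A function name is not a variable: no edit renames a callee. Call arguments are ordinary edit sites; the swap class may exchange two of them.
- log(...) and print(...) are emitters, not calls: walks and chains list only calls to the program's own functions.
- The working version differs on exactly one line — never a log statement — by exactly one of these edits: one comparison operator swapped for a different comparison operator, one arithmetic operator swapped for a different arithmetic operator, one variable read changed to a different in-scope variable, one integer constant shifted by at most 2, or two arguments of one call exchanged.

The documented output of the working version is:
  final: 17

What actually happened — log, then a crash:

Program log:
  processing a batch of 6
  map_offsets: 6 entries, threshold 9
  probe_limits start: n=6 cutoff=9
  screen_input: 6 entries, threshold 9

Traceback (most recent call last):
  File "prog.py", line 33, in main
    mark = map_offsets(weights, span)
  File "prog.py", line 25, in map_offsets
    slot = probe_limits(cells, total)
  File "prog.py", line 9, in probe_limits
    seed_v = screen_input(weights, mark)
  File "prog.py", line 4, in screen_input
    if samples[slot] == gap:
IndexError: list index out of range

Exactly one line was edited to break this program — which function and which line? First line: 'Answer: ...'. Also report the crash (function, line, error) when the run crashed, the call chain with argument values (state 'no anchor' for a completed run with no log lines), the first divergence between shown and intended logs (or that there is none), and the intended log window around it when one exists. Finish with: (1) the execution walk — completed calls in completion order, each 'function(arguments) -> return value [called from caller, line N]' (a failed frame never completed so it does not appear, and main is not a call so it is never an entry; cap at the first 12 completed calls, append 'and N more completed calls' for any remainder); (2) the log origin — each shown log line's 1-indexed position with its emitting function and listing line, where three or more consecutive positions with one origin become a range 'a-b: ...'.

Answer: the defect is in screen_input at line 3.
Key observation: The shown log is a 4-line prefix of the intended one, whose next entry is 'located slot 5'.
Crash: screen_input, line 4, IndexError.
Call chain: main -> map_offsets([12, 6, 12, 6, 4, 9], 9) (called at line 33) -> probe_limits([12, 6, 12, 6, 4, 9], 9) (called at line 25) -> screen_input([12, 6, 12, 6, 4, 9], 9) (called at line 9).
First divergence: position 5 — after 4 matching lines the faulty run goes silent; intended next line 'located slot 5'.
Intended log window:
  3: probe_limits start: n=6 cutoff=9
  4: screen_input: 6 entries, threshold 9
  5: located slot 5
  6: merge_totals called with 27, 2
Execution walk:
  (no call completed)
Log origin:
  1: from main, line 32
  2: from map_offsets, line 24
  3: from probe_limits, line 8
  4: from screen_input, line 2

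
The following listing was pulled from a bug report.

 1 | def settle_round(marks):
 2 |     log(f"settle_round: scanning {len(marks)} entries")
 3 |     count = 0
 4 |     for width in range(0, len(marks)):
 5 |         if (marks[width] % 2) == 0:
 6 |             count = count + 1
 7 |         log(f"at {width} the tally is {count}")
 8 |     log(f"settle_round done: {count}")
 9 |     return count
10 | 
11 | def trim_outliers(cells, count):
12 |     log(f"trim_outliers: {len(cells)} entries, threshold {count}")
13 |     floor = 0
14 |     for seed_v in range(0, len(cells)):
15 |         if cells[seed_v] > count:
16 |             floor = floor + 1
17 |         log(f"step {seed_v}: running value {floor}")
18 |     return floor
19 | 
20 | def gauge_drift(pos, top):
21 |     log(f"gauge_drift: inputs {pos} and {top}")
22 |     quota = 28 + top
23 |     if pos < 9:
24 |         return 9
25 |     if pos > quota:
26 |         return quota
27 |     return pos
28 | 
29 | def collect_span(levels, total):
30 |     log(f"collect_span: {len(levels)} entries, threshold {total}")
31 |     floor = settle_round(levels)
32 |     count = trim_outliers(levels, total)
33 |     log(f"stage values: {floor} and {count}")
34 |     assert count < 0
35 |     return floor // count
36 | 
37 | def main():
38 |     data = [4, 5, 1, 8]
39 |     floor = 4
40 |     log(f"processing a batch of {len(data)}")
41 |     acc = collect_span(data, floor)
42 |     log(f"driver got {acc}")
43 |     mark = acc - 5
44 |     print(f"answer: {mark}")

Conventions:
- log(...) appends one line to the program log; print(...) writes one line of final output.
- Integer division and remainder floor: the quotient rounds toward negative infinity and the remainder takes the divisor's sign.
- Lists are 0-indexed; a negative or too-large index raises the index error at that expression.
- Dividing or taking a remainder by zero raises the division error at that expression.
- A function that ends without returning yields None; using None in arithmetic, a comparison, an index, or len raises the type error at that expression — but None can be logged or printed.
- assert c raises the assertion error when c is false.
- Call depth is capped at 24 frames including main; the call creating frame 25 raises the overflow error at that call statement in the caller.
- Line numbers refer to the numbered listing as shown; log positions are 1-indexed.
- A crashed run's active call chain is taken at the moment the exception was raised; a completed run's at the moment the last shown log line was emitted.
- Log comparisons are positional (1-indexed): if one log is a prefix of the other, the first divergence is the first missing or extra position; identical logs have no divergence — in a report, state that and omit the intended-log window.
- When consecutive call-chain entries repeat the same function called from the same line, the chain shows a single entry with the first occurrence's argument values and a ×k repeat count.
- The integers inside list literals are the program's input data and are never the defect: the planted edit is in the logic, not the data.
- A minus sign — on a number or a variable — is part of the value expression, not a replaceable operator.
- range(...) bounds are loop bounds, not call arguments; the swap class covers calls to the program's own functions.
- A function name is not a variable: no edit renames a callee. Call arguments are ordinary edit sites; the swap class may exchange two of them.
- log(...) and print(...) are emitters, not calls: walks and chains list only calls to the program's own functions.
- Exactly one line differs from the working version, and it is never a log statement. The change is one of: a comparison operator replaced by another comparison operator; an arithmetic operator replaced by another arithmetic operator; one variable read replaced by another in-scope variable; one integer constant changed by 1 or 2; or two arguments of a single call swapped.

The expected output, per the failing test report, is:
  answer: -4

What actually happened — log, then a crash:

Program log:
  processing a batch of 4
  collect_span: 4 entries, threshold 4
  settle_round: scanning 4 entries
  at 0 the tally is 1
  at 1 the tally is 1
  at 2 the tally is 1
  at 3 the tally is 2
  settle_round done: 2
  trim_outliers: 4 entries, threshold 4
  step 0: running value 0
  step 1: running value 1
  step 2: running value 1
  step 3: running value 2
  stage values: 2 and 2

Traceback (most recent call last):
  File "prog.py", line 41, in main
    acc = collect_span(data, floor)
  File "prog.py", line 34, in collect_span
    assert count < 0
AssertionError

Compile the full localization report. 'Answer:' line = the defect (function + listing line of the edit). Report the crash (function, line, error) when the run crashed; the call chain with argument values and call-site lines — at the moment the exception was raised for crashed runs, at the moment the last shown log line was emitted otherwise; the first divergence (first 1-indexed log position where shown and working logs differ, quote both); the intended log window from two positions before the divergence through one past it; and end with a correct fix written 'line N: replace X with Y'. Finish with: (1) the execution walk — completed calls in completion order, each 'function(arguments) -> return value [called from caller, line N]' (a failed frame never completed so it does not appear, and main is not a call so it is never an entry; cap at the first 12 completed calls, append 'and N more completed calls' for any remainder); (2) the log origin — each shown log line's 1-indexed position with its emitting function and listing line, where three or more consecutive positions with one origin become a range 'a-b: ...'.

Answer: the defect is in collect_span at line 34.
Key observation: Only 14 log lines were emitted before the run died; the intended continuation was 'driver got 1'.
Crash: collect_span, line 34, AssertionError.
Call chain: main -> collect_span([4, 5, 1, 8], 4) (called at line 41).
First divergence: position 15; the shown log stops at 14 lines while the working version next logs 'driver got 1'.
Intended log window:
  13: step 3: running value 2
  14: stage values: 2 and 2
  15: driver got 1
Execution walk:
  settle_round([4, 5, 1, 8]) -> 2  [called from collect_span, line 31]
  trim_outliers([4, 5, 1, 8], 4) -> 2  [called from collect_span, line 32]
Log origin:
  1 — main, line 40
  2 — collect_span, line 30
  3 — settle_round, line 2
  4-7 — settle_round, line 7
  8 — settle_round, line 8
  9 — trim_outliers, line 12
  10-13 — trim_outliers, line 17
  14 — collect_span, line 33
A correct fix: line 34: replace `<` with `>`.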